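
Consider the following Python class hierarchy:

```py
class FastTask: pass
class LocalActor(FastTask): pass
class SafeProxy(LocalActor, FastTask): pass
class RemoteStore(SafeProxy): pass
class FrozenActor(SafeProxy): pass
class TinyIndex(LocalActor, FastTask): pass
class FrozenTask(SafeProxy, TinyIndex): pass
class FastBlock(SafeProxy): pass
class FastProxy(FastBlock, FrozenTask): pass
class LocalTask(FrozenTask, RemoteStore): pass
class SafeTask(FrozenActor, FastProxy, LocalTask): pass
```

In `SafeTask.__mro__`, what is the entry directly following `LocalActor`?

L[SafeTask] = SafeTask + merge(L[FrozenActor], L[FastProxy], L[LocalTask], [FrozenActor FastProxy LocalTask])
  take FrozenActor:  [FrozenActor SafeProxy LocalActor FastTask object] + [FastProxy FastBlock FrozenTask SafeProxy TinyIndex LocalActor FastTask object] + [LocalTask FrozenTask RemoteStore SafeProxy TinyIndex LocalActor FastTask object] + [FrozenActor FastProxy LocalTask]
  take FastProxy:  [SafeProxy LocalActor FastTask object] + [FastProxy FastBlock FrozenTask SafeProxy TinyIndex LocalActor FastTask object] + [LocalTask FrozenTask RemoteStore SafeProxy TinyIndex LocalActor FastTask object] + [FastProxy LocalTask]
  take FastBlock:  [SafeProxy LocalActor FastTask object] + [FastBlock FrozenTask SafeProxy TinyIndex LocalActor FastTask object] + [LocalTask FrozenTask RemoteStore SafeProxy TinyIndex LocalActor FastTask object] + [LocalTask]
  take LocalTask:  [SafeProxy LocalActor FastTask object] + [FrozenTask SafeProxy TinyIndex LocalActor FastTask object] + [LocalTask FrozenTask RemoteStore SafeProxy TinyIndex LocalActor FastTask object] + [LocalTask]
  take FrozenTask:  [SafeProxy LocalActor FastTask object] + [FrozenTask SafeProxy TinyIndex LocalActor FastTask object] + [FrozenTask RemoteStore SafeProxy TinyIndex LocalActor FastTask object]
  take RemoteStore:  [SafeProxy LocalActor FastTask object] + [SafeProxy TinyIndex LocalActor FastTask object] + [RemoteStore SafeProxy TinyIndex LocalActor FastTask object]
  take SafeProxy:  [SafeProxy LocalActor FastTask object] + [SafeProxy TinyIndex LocalActor FastTask object] + [SafeProxy TinyIndex LocalActor FastTask object]
  take TinyIndex:  [LocalActor FastTask object] + [TinyIndex LocalActor FastTask object] + [TinyIndex LocalActor FastTask object]
  take LocalActor:  [LocalActor FastTask object] + [LocalActor FastTask object] + [LocalActor FastTask object]
  take FastTask:  [FastTask object] + [FastTask object] + [FastTask object]
  take object:  [object] + [object] + [object]
MRO: SafeTask FrozenActor FastProxy FastBlock LocalTask FrozenTask RemoteStore SafeProxy TinyIndex LocalActor FastTask object
LocalActor is at position 9; next is FastTask.

FastTask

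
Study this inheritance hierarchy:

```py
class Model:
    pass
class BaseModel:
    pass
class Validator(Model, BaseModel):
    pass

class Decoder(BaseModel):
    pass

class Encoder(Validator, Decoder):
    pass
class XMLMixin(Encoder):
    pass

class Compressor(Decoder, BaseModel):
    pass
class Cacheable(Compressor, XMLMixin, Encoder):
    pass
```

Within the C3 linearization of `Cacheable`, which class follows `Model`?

Decoder

L[Cacheable] = Cacheable + merge(L[Compressor], L[XMLMixin], L[Encoder], [Compressor XMLMixin Encoder])
  take Compressor:  [Compressor Decoder BaseModel object] + [XMLMixin Encoder Validator Model Decoder BaseModel object] + [Encoder Validator Model Decoder BaseModel object] + [Compressor XMLMixin Encoder]
  take XMLMixin:  [Decoder BaseModel object] + [XMLMixin Encoder Validator Model Decoder BaseModel object] + [Encoder Validator Model Decoder BaseModel object] + [XMLMixin Encoder]
  take Encoder:  [Decoder BaseModel object] + [Encoder Validator Model Decoder BaseModel object] + [Encoder Validator Model Decoder BaseModel object] + [Encoder]
  take Validator:  [Decoder BaseModel object] + [Validator Model Decoder BaseModel object] + [Validator Model Decoder BaseModel object]
  take Model:  [Decoder BaseModel object] + [Model Decoder BaseModel object] + [Model Decoder BaseModel object]
  take Decoder:  [Decoder BaseModel object] + [Decoder BaseModel object] + [Decoder BaseModel object]
  take BaseModel:  [BaseModel object] + [BaseModel object] + [BaseModel object]
  take object:  [object] + [object] + [object]
MRO: Cacheable Compressor XMLMixin Encoder Validator Model Decoder BaseModel object
Model is at position 5; next is Decoder.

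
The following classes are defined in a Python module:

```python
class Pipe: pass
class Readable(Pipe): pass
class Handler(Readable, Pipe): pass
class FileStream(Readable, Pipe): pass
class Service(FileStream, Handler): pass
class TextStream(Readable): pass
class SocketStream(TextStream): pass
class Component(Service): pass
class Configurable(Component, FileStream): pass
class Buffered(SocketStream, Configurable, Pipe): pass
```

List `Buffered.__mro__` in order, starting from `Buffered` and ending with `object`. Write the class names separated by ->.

Buffered -> SocketStream -> TextStream -> Configurable -> Component -> Service -> FileStream -> Handler -> Readable -> Pipe -> object

L[Buffered] = Buffered + merge(L[SocketStream], L[Configurable], L[Pipe], [SocketStream Configurable Pipe])
  take SocketStream:  [SocketStream TextStream Readable Pipe object] + [Configurable Component Service FileStream Handler Readable Pipe object] + [Pipe object] + [SocketStream Configurable Pipe]
  take TextStream:  [TextStream Readable Pipe object] + [Configurable Component Service FileStream Handler Readable Pipe object] + [Pipe object] + [Configurable Pipe]
  take Configurable:  [Readable Pipe object] + [Configurable Component Service FileStream Handler Readable Pipe object] + [Pipe object] + [Configurable Pipe]
  take Component:  [Readable Pipe object] + [Component Service FileStream Handler Readable Pipe object] + [Pipe object] + [Pipe]
  take Service:  [Readable Pipe object] + [Service FileStream Handler Readable Pipe object] + [Pipe object] + [Pipe]
  take FileStream:  [Readable Pipe object] + [FileStream Handler Readable Pipe object] + [Pipe object] + [Pipe]
  take Handler:  [Readable Pipe object] + [Handler Readable Pipe object] + [Pipe object] + [Pipe]
  take Readable:  [Readable Pipe object] + [Readable Pipe object] + [Pipe object] + [Pipe]
  take Pipe:  [Pipe object] + [Pipe object] + [Pipe object] + [Pipe]
  take object:  [object] + [object] + [object]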